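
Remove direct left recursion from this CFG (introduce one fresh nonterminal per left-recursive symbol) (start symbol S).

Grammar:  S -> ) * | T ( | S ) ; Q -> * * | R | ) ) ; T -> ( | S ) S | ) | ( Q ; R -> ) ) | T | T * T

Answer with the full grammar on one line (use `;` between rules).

Left recursion appears on S.
For S: α = {)}, β = {) *, T (}. Rewrite as S → β S' and S' → α S' | ε.

S -> ) * S' | T ( S'; Q -> * * | R | ) ); T -> ( | S ) S | ) | ( Q; R -> ) ) | T | T * T; S' -> ) S' | eps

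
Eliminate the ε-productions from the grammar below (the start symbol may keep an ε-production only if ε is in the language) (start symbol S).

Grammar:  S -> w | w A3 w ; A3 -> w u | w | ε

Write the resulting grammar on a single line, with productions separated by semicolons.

S -> w | w A3 w | w w; A3 -> w u | w

Nullable set = {A3}.
ε ∉ L(G), so no ε-production is kept.
For each production, add variants omitting each subset of nullable occurrences: S → w A3 w gives w A3 w | w w.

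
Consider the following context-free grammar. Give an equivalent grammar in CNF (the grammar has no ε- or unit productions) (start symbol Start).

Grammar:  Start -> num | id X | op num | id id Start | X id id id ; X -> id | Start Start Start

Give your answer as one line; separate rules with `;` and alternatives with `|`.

Start -> num | X1 X | X2 X3 | X1 Y1 | X Y2; X -> id | Start Y4; X1 -> id; X2 -> op; X3 -> num; Y1 -> X1 Start; Y2 -> X1 Y3; Y3 -> X1 X1; Y4 -> Start Start

Introduce a nonterminal for each terminal appearing in a rule of length ≥ 2: X1 → id, X2 → op, X3 → num.
Binarize each right-hand side of length ≥ 3 by chaining fresh nonterminals (Y1, Y2, …): affected rules were Start → X1 X1 Start; Start → X X1 X1 X1; X → Start Start Start.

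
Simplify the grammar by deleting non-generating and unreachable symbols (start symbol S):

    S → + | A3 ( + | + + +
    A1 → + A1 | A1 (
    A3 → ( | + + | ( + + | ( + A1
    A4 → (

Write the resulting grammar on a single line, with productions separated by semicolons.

S → + | A3 ( + | + + +; A3 → ( | + + | ( + +

Generating nonterminals: {A3, A4, S}.
Reachable from S after that: {A3, S}.
Removed useless symbols: {A1, A4} and every production mentioning them.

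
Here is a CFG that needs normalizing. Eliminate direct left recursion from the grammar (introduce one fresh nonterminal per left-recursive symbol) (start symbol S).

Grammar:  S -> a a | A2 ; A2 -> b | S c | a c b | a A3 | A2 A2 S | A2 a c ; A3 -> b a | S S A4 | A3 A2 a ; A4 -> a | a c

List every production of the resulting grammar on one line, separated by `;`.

S -> a a | A2; A2 -> b A2' | S c A2' | a c b A2' | a A3 A2'; A3 -> b a A3' | S S A4 A3'; A4 -> a | a c; A2' -> A2 S A2' | a c A2' | ε; A3' -> A2 a A3' | ε

A2, A3 are directly left-recursive.
For A2: α = {A2 S, a c}, β = {b, S c, a c b, a A3}. Rewrite as A2 → β A2' and A2' → α A2' | ε.
For A3: α = {A2 a}, β = {b a, S S A4}. Rewrite as A3 → β A3' and A3' → α A3' | ε.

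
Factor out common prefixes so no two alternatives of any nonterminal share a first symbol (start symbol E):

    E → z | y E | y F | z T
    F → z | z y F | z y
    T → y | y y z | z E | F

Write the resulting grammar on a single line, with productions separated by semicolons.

E has alternatives sharing prefix 'z': factor to E → z E' with E' → ε | T.
E has alternatives sharing prefix 'y': factor to E → y E'' with E'' → E | F.
F has alternatives sharing prefix 'z': factor to F → z F' with F' → ε | y F | y.
T has alternatives sharing prefix 'y': factor to T → y T' with T' → ε | y z.
F' has alternatives sharing prefix 'y': factor to F' → y F'' with F'' → F | ε.

E → z E' | y E''; F → z F'; T → z E | F | y T'; E' → ε | T; E'' → E | F; F' → ε | y F''; T' → ε | y z; F'' → F | ε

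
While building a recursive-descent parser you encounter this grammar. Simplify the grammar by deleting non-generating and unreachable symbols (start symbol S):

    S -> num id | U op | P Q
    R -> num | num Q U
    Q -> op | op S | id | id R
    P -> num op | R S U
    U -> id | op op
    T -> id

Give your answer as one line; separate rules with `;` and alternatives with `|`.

Generating nonterminals: {P, Q, R, S, T, U}.
Reachable from S after that: {P, Q, R, S, U}.
Removed useless symbols: {T} and every production mentioning them.

S -> num id | U op | P Q; R -> num | num Q U; Q -> op | op S | id | id R; P -> num op | R S U; U -> id | op op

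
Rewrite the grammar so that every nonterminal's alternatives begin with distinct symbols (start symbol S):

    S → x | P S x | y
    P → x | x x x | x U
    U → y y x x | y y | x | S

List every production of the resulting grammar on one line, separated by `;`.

P has alternatives sharing prefix 'x': factor to P → x P' with P' → ε | x x | U.
U has alternatives sharing prefix 'y y': factor to U → y y U' with U' → x x | ε.

S → x | P S x | y; P → x P'; U → x | S | y y U'; P' → ε | x x | U; U' → x x | ε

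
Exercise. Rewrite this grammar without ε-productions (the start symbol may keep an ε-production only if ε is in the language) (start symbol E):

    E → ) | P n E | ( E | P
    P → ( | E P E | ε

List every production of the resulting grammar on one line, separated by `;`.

E → ) | P n E | P n | n E | n | ( E | ( | P | ε; P → ( | E P E | E P | E E | E | P E

Nullable nonterminals: {E, P}.
ε ∈ L(G) since E is nullable, so keep E → ε.
For each production, add variants omitting each subset of nullable occurrences: E → P n E gives P n E | P n | n E | n. E → ( E gives ( E | (. P → E P E gives E P E | E P | E E | E | P E.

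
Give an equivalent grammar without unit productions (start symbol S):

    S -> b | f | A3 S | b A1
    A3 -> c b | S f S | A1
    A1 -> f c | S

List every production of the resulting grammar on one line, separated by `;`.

S -> b | f | A3 S | b A1; A3 -> f c | b | f | A3 S | b A1 | c b | S f S; A1 -> f c | b | f | A3 S | b A1

Unit pairs: A1 ⇒* {S}; A3 ⇒* {A1, S}.
For each unit pair (A, B), copy every non-unit production of B to A, then drop all unit productions.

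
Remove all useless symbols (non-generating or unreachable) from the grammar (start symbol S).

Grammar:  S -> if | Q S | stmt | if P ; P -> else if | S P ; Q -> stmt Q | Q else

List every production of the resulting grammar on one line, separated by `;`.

Generating nonterminals: {P, S}.
Reachable from S after that: {P, S}.
Removed useless symbols: {Q} and every production mentioning them.

S -> if | stmt | if P; P -> else if | S P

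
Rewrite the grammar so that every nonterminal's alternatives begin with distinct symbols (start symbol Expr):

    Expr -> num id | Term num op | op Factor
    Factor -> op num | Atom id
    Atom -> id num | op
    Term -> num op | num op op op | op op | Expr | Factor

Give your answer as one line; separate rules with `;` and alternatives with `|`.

Term has alternatives sharing prefix 'num op': factor to Term → num op Term1 with Term1 → ε | op op.

Expr -> num id | Term num op | op Factor; Factor -> op num | Atom id; Atom -> id num | op; Term -> op op | Expr | Factor | num op Term1; Term1 -> ε | op op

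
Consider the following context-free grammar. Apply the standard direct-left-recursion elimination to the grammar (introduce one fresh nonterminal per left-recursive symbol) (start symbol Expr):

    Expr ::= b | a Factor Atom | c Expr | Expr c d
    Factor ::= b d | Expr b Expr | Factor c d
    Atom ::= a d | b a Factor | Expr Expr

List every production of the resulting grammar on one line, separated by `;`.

Expr ::= b Expr1 | a Factor Atom Expr1 | c Expr Expr1; Factor ::= b d Factor1 | Expr b Expr Factor1; Atom ::= a d | b a Factor | Expr Expr; Expr1 ::= c d Expr1 | ε; Factor1 ::= c d Factor1 | ε

Left recursion appears on Expr, Factor.
For Expr: α = {c d}, β = {b, a Factor Atom, c Expr}. Rewrite as Expr → β Expr1 and Expr1 → α Expr1 | ε.
For Factor: α = {c d}, β = {b d, Expr b Expr}. Rewrite as Factor → β Factor1 and Factor1 → α Factor1 | ε.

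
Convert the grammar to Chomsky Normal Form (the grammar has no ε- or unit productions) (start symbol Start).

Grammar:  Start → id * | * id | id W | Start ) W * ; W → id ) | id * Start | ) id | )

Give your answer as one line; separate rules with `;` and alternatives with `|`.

Introduce a nonterminal for each terminal appearing in a rule of length ≥ 2: X1 → id, X2 → *, X3 → ).
Binarize each right-hand side of length ≥ 3 by chaining fresh nonterminals (Y1, Y2, …): affected rules were Start → Start X3 W X2; W → X1 X2 Start.

Start → X1 X2 | X2 X1 | X1 W | Start Y1; W → X1 X3 | X1 Y3 | X3 X1 | ); X1 → id; X2 → *; X3 → ); Y1 → X3 Y2; Y2 → W X2; Y3 → X2 Start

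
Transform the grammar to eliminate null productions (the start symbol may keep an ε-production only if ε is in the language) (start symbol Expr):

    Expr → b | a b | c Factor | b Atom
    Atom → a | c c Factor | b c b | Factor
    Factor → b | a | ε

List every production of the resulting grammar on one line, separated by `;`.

Nullable set = {Atom, Factor}.
ε ∉ L(G), so no ε-production is kept.
Add the nullable-subset variants: Expr → c Factor gives c Factor | c. Atom → c c Factor gives c c Factor | c c.

Expr → b | a b | c Factor | c | b Atom; Atom → a | c c Factor | c c | b c b | Factor; Factor → b | a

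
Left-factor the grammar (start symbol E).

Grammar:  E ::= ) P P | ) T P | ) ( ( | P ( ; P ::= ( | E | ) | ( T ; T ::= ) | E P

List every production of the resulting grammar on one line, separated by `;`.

E has alternatives sharing prefix ')': factor to E → ) E' with E' → P P | T P | ( (.
P has alternatives sharing prefix '(': factor to P → ( P' with P' → ε | T.

E ::= P ( | ) E'; P ::= E | ) | ( P'; T ::= ) | E P; E' ::= P P | T P | ( (; P' ::= ε | T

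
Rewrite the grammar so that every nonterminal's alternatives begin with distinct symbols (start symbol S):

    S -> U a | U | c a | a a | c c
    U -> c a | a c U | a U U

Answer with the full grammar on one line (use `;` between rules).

S -> a a | U S' | c S''; U -> c a | a U'; S' -> a | epsilon; S'' -> a | c; U' -> c U | U U

S has alternatives sharing prefix 'U': factor to S → U S' with S' → a | ε.
S has alternatives sharing prefix 'c': factor to S → c S'' with S'' → a | c.
U has alternatives sharing prefix 'a': factor to U → a U' with U' → c U | U U.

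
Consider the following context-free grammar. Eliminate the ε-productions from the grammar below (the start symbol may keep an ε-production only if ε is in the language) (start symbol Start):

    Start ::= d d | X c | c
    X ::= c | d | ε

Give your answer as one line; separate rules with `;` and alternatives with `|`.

Start ::= d d | X c | c; X ::= c | d

Nullable set = {X}.
ε ∉ L(G), so no ε-production is kept.
Add the nullable-subset variants: Start → X c gives X c | c.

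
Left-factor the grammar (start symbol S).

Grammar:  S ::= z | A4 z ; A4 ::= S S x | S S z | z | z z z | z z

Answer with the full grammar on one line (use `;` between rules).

A4 has alternatives sharing prefix 'z': factor to A4 → z A4' with A4' → ε | z z | z.
A4 has alternatives sharing prefix 'S S': factor to A4 → S S A4'' with A4'' → x | z.
A4' has alternatives sharing prefix 'z': factor to A4' → z A4''' with A4''' → z | ε.

S ::= z | A4 z; A4 ::= z A4' | S S A4''; A4' ::= ε | z A4'''; A4'' ::= x | z; A4''' ::= z | ε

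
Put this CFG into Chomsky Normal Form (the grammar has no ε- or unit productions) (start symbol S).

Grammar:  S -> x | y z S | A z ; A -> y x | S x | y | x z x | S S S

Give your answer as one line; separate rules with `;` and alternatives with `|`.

S -> x | X1 Y1 | A X2; A -> X1 X3 | S X3 | y | X3 Y2 | S Y3; X1 -> y; X2 -> z; X3 -> x; Y1 -> X2 S; Y2 -> X2 X3; Y3 -> S S

Introduce a nonterminal for each terminal appearing in a rule of length ≥ 2: X1 → y, X2 → z, X3 → x.
Binarize each right-hand side of length ≥ 3 by chaining fresh nonterminals (Y1, Y2, …): affected rules were S → X1 X2 S; A → X3 X2 X3; A → S S S.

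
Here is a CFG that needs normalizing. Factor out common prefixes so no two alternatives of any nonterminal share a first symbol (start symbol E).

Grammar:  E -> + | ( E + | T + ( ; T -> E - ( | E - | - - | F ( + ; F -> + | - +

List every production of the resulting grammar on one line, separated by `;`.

T has alternatives sharing prefix 'E -': factor to T → E - T' with T' → ( | ε.

E -> + | ( E + | T + (; T -> - - | F ( + | E - T'; F -> + | - +; T' -> ( | ε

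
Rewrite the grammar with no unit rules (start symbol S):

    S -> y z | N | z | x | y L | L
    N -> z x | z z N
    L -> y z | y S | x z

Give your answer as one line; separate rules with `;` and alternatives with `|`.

S -> y z | y S | x z | z | x | y L | z x | z z N; N -> z x | z z N; L -> y z | y S | x z

Unit pairs: S ⇒* {L, N}.
For each unit pair (A, B), copy every non-unit production of B to A, then drop all unit productions.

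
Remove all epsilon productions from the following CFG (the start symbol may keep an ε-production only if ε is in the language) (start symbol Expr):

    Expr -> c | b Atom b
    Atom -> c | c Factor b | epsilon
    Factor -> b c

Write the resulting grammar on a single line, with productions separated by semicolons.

Nullable set = {Atom}.
ε ∉ L(G), so no ε-production is kept.
For each production, add variants omitting each subset of nullable occurrences: Expr → b Atom b gives b Atom b | b b.

Expr -> c | b Atom b | b b; Atom -> c | c Factor b; Factor -> b c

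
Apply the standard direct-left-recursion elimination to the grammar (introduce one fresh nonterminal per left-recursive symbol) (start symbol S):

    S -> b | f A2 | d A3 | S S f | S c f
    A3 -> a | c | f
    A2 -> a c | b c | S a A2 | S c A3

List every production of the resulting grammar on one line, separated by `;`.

Left recursion appears on S.
For S: α = {S f, c f}, β = {b, f A2, d A3}. Rewrite as S → β S' and S' → α S' | ε.

S -> b S' | f A2 S' | d A3 S'; A3 -> a | c | f; A2 -> a c | b c | S a A2 | S c A3; S' -> S f S' | c f S' | ε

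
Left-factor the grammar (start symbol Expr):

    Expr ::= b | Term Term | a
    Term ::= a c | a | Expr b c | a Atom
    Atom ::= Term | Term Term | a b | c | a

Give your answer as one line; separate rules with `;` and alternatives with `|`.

Term has alternatives sharing prefix 'a': factor to Term → a Term1 with Term1 → c | ε | Atom.
Atom has alternatives sharing prefix 'Term': factor to Atom → Term Atom1 with Atom1 → ε | Term.
Atom has alternatives sharing prefix 'a': factor to Atom → a Atom2 with Atom2 → b | ε.

Expr ::= b | Term Term | a; Term ::= Expr b c | a Term1; Atom ::= c | Term Atom1 | a Atom2; Term1 ::= c | ε | Atom; Atom1 ::= ε | Term; Atom2 ::= b | ε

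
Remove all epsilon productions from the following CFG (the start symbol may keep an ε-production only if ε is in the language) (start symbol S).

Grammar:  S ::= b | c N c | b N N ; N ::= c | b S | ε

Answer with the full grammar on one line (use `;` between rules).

S ::= b | c N c | c c | b N N | b N; N ::= c | b S

Nullable set = {N}.
ε ∉ L(G), so no ε-production is kept.
Expand every rule over subsets of its nullable positions: S → c N c gives c N c | c c. S → b N N gives b N N | b N.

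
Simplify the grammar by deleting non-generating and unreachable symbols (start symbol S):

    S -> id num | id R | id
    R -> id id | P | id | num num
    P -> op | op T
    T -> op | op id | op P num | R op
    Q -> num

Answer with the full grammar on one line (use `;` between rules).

Generating nonterminals: {P, Q, R, S, T}.
Reachable from S after that: {P, R, S, T}.
Removed useless symbols: {Q} and every production mentioning them.

S -> id num | id R | id; R -> id id | P | id | num num; P -> op | op T; T -> op | op id | op P num | R op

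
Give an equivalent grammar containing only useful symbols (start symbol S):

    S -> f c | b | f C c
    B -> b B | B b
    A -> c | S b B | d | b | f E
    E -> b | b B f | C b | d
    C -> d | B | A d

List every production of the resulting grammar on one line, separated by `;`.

Generating nonterminals: {A, C, E, S}.
Reachable from S after that: {A, C, E, S}.
Removed useless symbols: {B} and every production mentioning them.

S -> f c | b | f C c; A -> c | d | b | f E; E -> b | C b | d; C -> d | A d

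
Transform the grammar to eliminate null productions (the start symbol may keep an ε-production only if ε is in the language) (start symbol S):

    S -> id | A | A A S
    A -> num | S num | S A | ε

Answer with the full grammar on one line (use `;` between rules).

S -> id | A | A A S | A A | A S | ε; A -> num | S num | S A | S

Nullable nonterminals: {A, S}.
ε ∈ L(G) since S is nullable, so keep S → ε.
Expand every rule over subsets of its nullable positions: S → A A S gives A A S | A A | A S. A → S A gives S A | S.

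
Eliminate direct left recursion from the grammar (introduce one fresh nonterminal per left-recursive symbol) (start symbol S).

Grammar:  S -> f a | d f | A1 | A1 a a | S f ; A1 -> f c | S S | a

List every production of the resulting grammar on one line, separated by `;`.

Left recursion appears on S.
For S: α = {f}, β = {f a, d f, A1, A1 a a}. Rewrite as S → β S' and S' → α S' | ε.

S -> f a S' | d f S' | A1 S' | A1 a a S'; A1 -> f c | S S | a; S' -> f S' | epsilon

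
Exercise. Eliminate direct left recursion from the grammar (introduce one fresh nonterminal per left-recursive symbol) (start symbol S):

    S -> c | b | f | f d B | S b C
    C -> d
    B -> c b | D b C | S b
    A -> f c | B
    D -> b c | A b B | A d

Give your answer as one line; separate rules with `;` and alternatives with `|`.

S -> c S' | b S' | f S' | f d B S'; C -> d; B -> c b | D b C | S b; A -> f c | B; D -> b c | A b B | A d; S' -> b C S' | ε

S is directly left-recursive.
For S: α = {b C}, β = {c, b, f, f d B}. Rewrite as S → β S' and S' → α S' | ε.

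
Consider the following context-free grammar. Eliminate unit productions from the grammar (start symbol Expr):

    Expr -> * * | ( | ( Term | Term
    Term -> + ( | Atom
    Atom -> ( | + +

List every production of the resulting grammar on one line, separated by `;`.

Expr -> + ( | ( | + + | * * | ( Term; Term -> + ( | ( | + +; Atom -> ( | + +

Unit pairs: Expr ⇒* {Atom, Term}; Term ⇒* {Atom}.
For each unit pair (A, B), copy every non-unit production of B to A, then drop all unit productions.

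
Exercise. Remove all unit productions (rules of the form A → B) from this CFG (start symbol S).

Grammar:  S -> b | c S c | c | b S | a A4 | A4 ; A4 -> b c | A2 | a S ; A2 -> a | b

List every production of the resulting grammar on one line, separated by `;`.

S -> b c | a S | a | b | c S c | c | b S | a A4; A4 -> b c | a S | a | b; A2 -> a | b

Unit pairs: A4 ⇒* {A2}; S ⇒* {A2, A4}.
For every A with A ⇒* B via unit rules, add B's non-unit alternatives to A; then delete every rule of the form X → Y.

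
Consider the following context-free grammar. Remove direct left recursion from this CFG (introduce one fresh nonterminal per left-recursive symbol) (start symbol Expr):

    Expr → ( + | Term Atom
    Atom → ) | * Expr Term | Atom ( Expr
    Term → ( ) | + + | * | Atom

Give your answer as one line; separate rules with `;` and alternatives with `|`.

Left recursion appears on Atom.
For Atom: α = {( Expr}, β = {), * Expr Term}. Rewrite as Atom → β Atom1 and Atom1 → α Atom1 | ε.

Expr → ( + | Term Atom; Atom → ) Atom1 | * Expr Term Atom1; Term → ( ) | + + | * | Atom; Atom1 → ( Expr Atom1 | eps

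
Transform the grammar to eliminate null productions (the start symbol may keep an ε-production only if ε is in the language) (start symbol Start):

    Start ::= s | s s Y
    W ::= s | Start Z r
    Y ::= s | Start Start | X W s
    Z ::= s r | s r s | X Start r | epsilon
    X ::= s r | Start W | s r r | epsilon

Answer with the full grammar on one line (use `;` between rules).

Start ::= s | s s Y; W ::= s | Start Z r | Start r; Y ::= s | Start Start | X W s | W s; Z ::= s r | s r s | X Start r | Start r; X ::= s r | Start W | s r r

Nullable nonterminals: {X, Z}.
ε ∉ L(G), so no ε-production is kept.
Expand every rule over subsets of its nullable positions: W → Start Z r gives Start Z r | Start r. Y → X W s gives X W s | W s. Z → X Start r gives X Start r | Start r.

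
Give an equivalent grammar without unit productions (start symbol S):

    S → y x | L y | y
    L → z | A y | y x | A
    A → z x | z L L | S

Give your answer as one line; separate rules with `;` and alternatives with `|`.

Unit pairs: A ⇒* {S}; L ⇒* {A, S}.
Replace each nonterminal's rules with the union of the non-unit rules of every nonterminal it unit-derives.

S → y x | L y | y; L → z | A y | y x | L y | y | z x | z L L; A → y x | L y | y | z x | z L L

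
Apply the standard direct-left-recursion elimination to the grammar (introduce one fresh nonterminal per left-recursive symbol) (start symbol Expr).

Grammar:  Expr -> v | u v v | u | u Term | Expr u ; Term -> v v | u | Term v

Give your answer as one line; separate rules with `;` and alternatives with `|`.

Directly left-recursive nonterminals: Expr, Term.
For Expr: α = {u}, β = {v, u v v, u, u Term}. Rewrite as Expr → β Expr1 and Expr1 → α Expr1 | ε.
For Term: α = {v}, β = {v v, u}. Rewrite as Term → β Term1 and Term1 → α Term1 | ε.

Expr -> v Expr1 | u v v Expr1 | u Expr1 | u Term Expr1; Term -> v v Term1 | u Term1; Expr1 -> u Expr1 | ε; Term1 -> v Term1 | ε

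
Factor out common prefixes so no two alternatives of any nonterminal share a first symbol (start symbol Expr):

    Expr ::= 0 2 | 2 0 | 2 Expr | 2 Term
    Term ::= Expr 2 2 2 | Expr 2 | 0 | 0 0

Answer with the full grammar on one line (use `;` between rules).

Expr ::= 0 2 | 2 Expr1; Term ::= Expr 2 Term1 | 0 Term2; Expr1 ::= 0 | Expr | Term; Term1 ::= 2 2 | ε; Term2 ::= ε | 0

Expr has alternatives sharing prefix '2': factor to Expr → 2 Expr1 with Expr1 → 0 | Expr | Term.
Term has alternatives sharing prefix 'Expr 2': factor to Term → Expr 2 Term1 with Term1 → 2 2 | ε.
Term has alternatives sharing prefix '0': factor to Term → 0 Term2 with Term2 → ε | 0.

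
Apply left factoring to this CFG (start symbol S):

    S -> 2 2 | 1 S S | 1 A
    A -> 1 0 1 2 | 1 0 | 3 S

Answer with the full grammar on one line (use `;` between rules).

S has alternatives sharing prefix '1': factor to S → 1 S' with S' → S S | A.
A has alternatives sharing prefix '1 0': factor to A → 1 0 A' with A' → 1 2 | ε.

S -> 2 2 | 1 S'; A -> 3 S | 1 0 A'; S' -> S S | A; A' -> 1 2 | ε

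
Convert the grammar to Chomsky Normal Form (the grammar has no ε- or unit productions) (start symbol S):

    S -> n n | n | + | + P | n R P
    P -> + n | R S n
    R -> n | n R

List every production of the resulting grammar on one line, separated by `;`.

Introduce a nonterminal for each terminal appearing in a rule of length ≥ 2: X1 → n, X2 → +.
Binarize each right-hand side of length ≥ 3 by chaining fresh nonterminals (Y1, Y2, …): affected rules were S → X1 R P; P → R S X1.

S -> X1 X1 | n | + | X2 P | X1 Y1; P -> X2 X1 | R Y2; R -> n | X1 R; X1 -> n; X2 -> +; Y1 -> R P; Y2 -> S X1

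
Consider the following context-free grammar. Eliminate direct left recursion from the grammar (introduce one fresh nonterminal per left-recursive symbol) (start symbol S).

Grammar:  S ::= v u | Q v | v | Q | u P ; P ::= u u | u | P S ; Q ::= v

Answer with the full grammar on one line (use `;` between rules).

S ::= v u | Q v | v | Q | u P; P ::= u u P' | u P'; Q ::= v; P' ::= S P' | eps

Directly left-recursive nonterminal: P.
For P: α = {S}, β = {u u, u}. Rewrite as P → β P' and P' → α P' | ε.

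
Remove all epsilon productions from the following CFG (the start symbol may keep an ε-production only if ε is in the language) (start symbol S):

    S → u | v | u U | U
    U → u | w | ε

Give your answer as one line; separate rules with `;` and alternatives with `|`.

Nullable set = {S, U}.
ε ∈ L(G) since S is nullable, so keep S → ε.

S → u | v | u U | U | ε; U → u | w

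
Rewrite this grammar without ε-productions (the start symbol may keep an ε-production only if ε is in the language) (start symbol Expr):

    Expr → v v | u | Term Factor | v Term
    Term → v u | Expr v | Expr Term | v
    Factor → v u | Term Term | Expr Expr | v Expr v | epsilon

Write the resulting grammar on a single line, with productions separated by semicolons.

The nullable symbols are {Factor}.
ε ∉ L(G), so no ε-production is kept.
For each production, add variants omitting each subset of nullable occurrences: Expr → Term Factor gives Term Factor | Term.

Expr → v v | u | Term Factor | Term | v Term; Term → v u | Expr v | Expr Term | v; Factor → v u | Term Term | Expr Expr | v Expr v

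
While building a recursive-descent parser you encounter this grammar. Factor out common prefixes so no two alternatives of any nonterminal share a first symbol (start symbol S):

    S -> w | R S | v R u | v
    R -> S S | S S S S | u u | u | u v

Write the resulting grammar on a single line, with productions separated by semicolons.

S -> w | R S | v S'; R -> u R' | S S R''; S' -> R u | ε; R' -> u | ε | v; R'' -> ε | S S

S has alternatives sharing prefix 'v': factor to S → v S' with S' → R u | ε.
R has alternatives sharing prefix 'u': factor to R → u R' with R' → u | ε | v.
R has alternatives sharing prefix 'S S': factor to R → S S R'' with R'' → ε | S S.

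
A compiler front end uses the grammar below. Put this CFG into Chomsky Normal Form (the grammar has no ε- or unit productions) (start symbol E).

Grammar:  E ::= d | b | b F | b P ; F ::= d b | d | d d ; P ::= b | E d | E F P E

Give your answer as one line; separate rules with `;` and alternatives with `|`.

Introduce a nonterminal for each terminal appearing in a rule of length ≥ 2: X1 → b, X2 → d.
Binarize each right-hand side of length ≥ 3 by chaining fresh nonterminals (Y1, Y2, …): affected rules were P → E F P E.

E ::= d | b | X1 F | X1 P; F ::= X2 X1 | d | X2 X2; P ::= b | E X2 | E Y1; X1 ::= b; X2 ::= d; Y1 ::= F Y2; Y2 ::= P E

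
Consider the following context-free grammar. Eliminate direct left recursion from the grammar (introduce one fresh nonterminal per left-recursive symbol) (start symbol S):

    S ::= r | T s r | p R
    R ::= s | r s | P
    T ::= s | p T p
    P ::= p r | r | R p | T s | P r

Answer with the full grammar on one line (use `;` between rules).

S ::= r | T s r | p R; R ::= s | r s | P; T ::= s | p T p; P ::= p r P' | r P' | R p P' | T s P'; P' ::= r P' | ε

P is directly left-recursive.
For P: α = {r}, β = {p r, r, R p, T s}. Rewrite as P → β P' and P' → α P' | ε.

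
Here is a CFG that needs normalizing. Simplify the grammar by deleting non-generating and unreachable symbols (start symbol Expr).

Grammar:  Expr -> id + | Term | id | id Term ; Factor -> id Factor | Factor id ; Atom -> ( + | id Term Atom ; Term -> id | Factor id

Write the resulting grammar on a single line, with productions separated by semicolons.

Expr -> id + | Term | id | id Term; Term -> id

Generating nonterminals: {Atom, Expr, Term}.
Reachable from Expr after that: {Expr, Term}.
Removed useless symbols: {Atom, Factor} and every production mentioning them.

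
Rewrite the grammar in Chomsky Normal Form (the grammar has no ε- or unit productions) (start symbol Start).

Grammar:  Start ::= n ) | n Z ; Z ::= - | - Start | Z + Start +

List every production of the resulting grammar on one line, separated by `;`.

Start ::= X1 X2 | X1 Z; Z ::= - | X3 Start | Z Y1; X1 ::= n; X2 ::= ); X3 ::= -; X4 ::= +; Y1 ::= X4 Y2; Y2 ::= Start X4

Introduce a nonterminal for each terminal appearing in a rule of length ≥ 2: X1 → n, X2 → ), X3 → -, X4 → +.
Binarize each right-hand side of length ≥ 3 by chaining fresh nonterminals (Y1, Y2, …): affected rules were Z → Z X4 Start X4.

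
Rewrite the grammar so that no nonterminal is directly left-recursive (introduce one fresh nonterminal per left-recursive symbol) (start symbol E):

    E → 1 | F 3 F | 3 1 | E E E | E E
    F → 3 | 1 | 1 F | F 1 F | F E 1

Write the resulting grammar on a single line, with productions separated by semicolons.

Left recursion appears on E, F.
For E: α = {E E, E}, β = {1, F 3 F, 3 1}. Rewrite as E → β E' and E' → α E' | ε.
For F: α = {1 F, E 1}, β = {3, 1, 1 F}. Rewrite as F → β F' and F' → α F' | ε.

E → 1 E' | F 3 F E' | 3 1 E'; F → 3 F' | 1 F' | 1 F F'; E' → E E E' | E E' | ε; F' → 1 F F' | E 1 F' | ε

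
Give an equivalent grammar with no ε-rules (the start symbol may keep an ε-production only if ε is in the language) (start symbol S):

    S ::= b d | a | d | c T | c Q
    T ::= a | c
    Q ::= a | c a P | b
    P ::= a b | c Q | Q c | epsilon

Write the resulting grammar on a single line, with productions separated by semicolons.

S ::= b d | a | d | c T | c Q; T ::= a | c; Q ::= a | c a P | c a | b; P ::= a b | c Q | Q c

Nullable set = {P}.
ε ∉ L(G), so no ε-production is kept.
For each production, add variants omitting each subset of nullable occurrences: Q → c a P gives c a P | c a.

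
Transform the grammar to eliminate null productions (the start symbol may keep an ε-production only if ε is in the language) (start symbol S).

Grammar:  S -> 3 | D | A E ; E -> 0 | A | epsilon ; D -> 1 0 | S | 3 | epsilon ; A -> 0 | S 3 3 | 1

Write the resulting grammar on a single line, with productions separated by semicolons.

The nullable symbols are {D, E, S}.
ε ∈ L(G) since S is nullable, so keep S → ε.
For each production, add variants omitting each subset of nullable occurrences: S → A E gives A E | A. A → S 3 3 gives S 3 3 | 3 3.

S -> 3 | D | A E | A | ε; E -> 0 | A; D -> 1 0 | S | 3; A -> 0 | S 3 3 | 3 3 | 1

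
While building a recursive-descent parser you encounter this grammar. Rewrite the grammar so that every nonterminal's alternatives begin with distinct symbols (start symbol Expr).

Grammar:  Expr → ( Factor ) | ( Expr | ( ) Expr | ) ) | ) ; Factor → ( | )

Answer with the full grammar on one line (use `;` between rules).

Expr has alternatives sharing prefix '(': factor to Expr → ( Expr1 with Expr1 → Factor ) | Expr | ) Expr.
Expr has alternatives sharing prefix ')': factor to Expr → ) Expr2 with Expr2 → ) | ε.

Expr → ( Expr1 | ) Expr2; Factor → ( | ); Expr1 → Factor ) | Expr | ) Expr; Expr2 → ) | epsilon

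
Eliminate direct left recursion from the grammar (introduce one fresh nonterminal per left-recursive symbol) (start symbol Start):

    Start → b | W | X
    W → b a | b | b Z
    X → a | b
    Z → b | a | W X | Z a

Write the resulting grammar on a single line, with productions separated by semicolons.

Z is directly left-recursive.
For Z: α = {a}, β = {b, a, W X}. Rewrite as Z → β Z1 and Z1 → α Z1 | ε.

Start → b | W | X; W → b a | b | b Z; X → a | b; Z → b Z1 | a Z1 | W X Z1; Z1 → a Z1 | ε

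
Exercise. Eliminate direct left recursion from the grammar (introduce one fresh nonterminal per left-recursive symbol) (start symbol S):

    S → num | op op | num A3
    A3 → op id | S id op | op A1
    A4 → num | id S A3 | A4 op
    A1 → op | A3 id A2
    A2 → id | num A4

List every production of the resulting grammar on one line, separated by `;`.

S → num | op op | num A3; A3 → op id | S id op | op A1; A4 → num A4' | id S A3 A4'; A1 → op | A3 id A2; A2 → id | num A4; A4' → op A4' | eps

A4 is directly left-recursive.
For A4: α = {op}, β = {num, id S A3}. Rewrite as A4 → β A4' and A4' → α A4' | ε.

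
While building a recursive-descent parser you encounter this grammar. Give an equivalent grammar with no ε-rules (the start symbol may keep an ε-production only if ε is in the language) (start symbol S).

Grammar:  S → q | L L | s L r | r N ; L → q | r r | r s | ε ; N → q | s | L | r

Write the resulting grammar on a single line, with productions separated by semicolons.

S → q | L L | L | s L r | s r | r N | r | ε; L → q | r r | r s; N → q | s | L | r

Nullable set = {L, N, S}.
ε ∈ L(G) since S is nullable, so keep S → ε.
For each production, add variants omitting each subset of nullable occurrences: S → L L gives L L | L. S → s L r gives s L r | s r. S → r N gives r N | r.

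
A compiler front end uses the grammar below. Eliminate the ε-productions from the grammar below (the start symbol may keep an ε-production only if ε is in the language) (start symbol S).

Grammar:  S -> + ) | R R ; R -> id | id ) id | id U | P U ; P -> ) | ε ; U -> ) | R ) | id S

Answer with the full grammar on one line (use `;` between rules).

Nullable set = {P}.
ε ∉ L(G), so no ε-production is kept.
For each production, add variants omitting each subset of nullable occurrences: R → P U gives P U | U.

S -> + ) | R R; R -> id | id ) id | id U | P U | U; P -> ); U -> ) | R ) | id S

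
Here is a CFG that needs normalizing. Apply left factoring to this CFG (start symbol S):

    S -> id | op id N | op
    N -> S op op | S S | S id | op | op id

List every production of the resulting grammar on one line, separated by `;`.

S -> id | op S'; N -> S N' | op N''; S' -> id N | ε; N' -> op op | S | id; N'' -> ε | id

S has alternatives sharing prefix 'op': factor to S → op S' with S' → id N | ε.
N has alternatives sharing prefix 'S': factor to N → S N' with N' → op op | S | id.
N has alternatives sharing prefix 'op': factor to N → op N'' with N'' → ε | id.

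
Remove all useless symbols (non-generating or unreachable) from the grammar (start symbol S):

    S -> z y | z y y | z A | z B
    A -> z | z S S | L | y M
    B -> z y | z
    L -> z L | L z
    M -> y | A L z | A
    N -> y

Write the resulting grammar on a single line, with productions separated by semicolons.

S -> z y | z y y | z A | z B; A -> z | z S S | y M; B -> z y | z; M -> y | A

Generating nonterminals: {A, B, M, N, S}.
Reachable from S after that: {A, B, M, S}.
Removed useless symbols: {L, N} and every production mentioning them.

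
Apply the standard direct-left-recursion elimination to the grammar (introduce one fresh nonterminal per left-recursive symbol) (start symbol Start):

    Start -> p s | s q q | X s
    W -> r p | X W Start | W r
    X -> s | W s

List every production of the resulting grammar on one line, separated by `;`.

Start -> p s | s q q | X s; W -> r p W1 | X W Start W1; X -> s | W s; W1 -> r W1 | epsilon

Directly left-recursive nonterminal: W.
For W: α = {r}, β = {r p, X W Start}. Rewrite as W → β W1 and W1 → α W1 | ε.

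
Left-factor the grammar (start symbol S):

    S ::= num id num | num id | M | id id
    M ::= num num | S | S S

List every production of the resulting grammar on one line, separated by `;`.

S ::= M | id id | num id S'; M ::= num num | S M'; S' ::= num | ε; M' ::= ε | S

S has alternatives sharing prefix 'num id': factor to S → num id S' with S' → num | ε.
M has alternatives sharing prefix 'S': factor to M → S M' with M' → ε | S.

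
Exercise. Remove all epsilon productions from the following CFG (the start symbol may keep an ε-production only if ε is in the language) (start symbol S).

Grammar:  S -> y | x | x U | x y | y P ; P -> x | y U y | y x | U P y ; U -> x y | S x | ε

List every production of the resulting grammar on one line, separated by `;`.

Nullable set = {U}.
ε ∉ L(G), so no ε-production is kept.
Expand every rule over subsets of its nullable positions: P → y U y gives y U y | y y. P → U P y gives U P y | P y.

S -> y | x | x U | x y | y P; P -> x | y U y | y y | y x | U P y | P y; U -> x y | S x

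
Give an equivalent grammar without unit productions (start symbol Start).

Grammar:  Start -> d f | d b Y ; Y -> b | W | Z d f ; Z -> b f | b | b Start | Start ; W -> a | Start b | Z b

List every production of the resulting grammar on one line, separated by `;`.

Start -> d f | d b Y; Y -> a | Start b | Z b | b | Z d f; Z -> b f | b | b Start | d f | d b Y; W -> a | Start b | Z b

Unit pairs: Y ⇒* {W}; Z ⇒* {Start}.
Replace each nonterminal's rules with the union of the non-unit rules of every nonterminal it unit-derives.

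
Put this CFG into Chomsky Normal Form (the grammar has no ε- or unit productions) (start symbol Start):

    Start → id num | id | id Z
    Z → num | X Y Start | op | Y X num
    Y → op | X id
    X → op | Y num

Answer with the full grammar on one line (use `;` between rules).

Introduce a nonterminal for each terminal appearing in a rule of length ≥ 2: X1 → id, X2 → num.
Binarize each right-hand side of length ≥ 3 by chaining fresh nonterminals (Y1, Y2, …): affected rules were Z → X Y Start; Z → Y X X2.

Start → X1 X2 | id | X1 Z; Z → num | X Y1 | op | Y Y2; Y → op | X X1; X → op | Y X2; X1 → id; X2 → num; Y1 → Y Start; Y2 → X X2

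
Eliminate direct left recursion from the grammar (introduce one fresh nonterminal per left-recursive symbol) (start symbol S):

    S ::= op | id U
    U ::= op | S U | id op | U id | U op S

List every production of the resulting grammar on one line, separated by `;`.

S ::= op | id U; U ::= op U' | S U U' | id op U'; U' ::= id U' | op S U' | eps

U is directly left-recursive.
For U: α = {id, op S}, β = {op, S U, id op}. Rewrite as U → β U' and U' → α U' | ε.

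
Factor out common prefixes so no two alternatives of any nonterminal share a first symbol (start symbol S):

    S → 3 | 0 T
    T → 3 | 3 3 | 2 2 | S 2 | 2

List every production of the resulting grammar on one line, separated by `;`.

T has alternatives sharing prefix '3': factor to T → 3 T' with T' → ε | 3.
T has alternatives sharing prefix '2': factor to T → 2 T'' with T'' → 2 | ε.

S → 3 | 0 T; T → S 2 | 3 T' | 2 T''; T' → eps | 3; T'' → 2 | eps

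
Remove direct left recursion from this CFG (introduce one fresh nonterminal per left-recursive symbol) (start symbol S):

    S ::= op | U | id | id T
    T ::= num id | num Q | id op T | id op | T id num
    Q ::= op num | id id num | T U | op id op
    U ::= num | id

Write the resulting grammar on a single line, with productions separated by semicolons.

T is directly left-recursive.
For T: α = {id num}, β = {num id, num Q, id op T, id op}. Rewrite as T → β T' and T' → α T' | ε.

S ::= op | U | id | id T; T ::= num id T' | num Q T' | id op T T' | id op T'; Q ::= op num | id id num | T U | op id op; U ::= num | id; T' ::= id num T' | ε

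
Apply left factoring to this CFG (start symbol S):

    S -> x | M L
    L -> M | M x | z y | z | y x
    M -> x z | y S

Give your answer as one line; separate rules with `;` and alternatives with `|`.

S -> x | M L; L -> y x | M L' | z L''; M -> x z | y S; L' -> eps | x; L'' -> y | eps

L has alternatives sharing prefix 'M': factor to L → M L' with L' → ε | x.
L has alternatives sharing prefix 'z': factor to L → z L'' with L'' → y | ε.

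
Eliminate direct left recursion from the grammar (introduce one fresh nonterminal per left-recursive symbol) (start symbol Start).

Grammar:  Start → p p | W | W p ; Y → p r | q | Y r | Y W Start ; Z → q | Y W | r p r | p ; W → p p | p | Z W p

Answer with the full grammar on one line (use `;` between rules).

Y is directly left-recursive.
For Y: α = {r, W Start}, β = {p r, q}. Rewrite as Y → β Y1 and Y1 → α Y1 | ε.

Start → p p | W | W p; Y → p r Y1 | q Y1; Z → q | Y W | r p r | p; W → p p | p | Z W p; Y1 → r Y1 | W Start Y1 | eps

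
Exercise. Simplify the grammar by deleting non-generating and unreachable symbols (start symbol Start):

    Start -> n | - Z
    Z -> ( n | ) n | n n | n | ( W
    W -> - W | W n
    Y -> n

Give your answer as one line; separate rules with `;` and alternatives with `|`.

Generating nonterminals: {Start, Y, Z}.
Reachable from Start after that: {Start, Z}.
Removed useless symbols: {W, Y} and every production mentioning them.

Start -> n | - Z; Z -> ( n | ) n | n n | n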